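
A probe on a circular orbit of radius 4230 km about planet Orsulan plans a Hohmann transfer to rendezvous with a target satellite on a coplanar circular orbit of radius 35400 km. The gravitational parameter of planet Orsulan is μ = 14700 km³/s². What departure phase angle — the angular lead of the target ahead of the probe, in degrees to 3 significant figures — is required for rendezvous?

φ = 105°

The Hohmann ellipse has a_t = (r₁ + r₂)/2 = 19815 km.
The half-period of the transfer ellipse is t = π√(a_t³/μ) = 72274 s.
Target angular speed ω₂ = √(μ/r₂³) = 1.8203×10^-5 rad/s.
Angle swept by the target during transfer: ω₂·t = 1.3156 rad = 75.38°.
The probe traverses 180° on the transfer ellipse, so the target must lead by 180° − 75.38° = 105°.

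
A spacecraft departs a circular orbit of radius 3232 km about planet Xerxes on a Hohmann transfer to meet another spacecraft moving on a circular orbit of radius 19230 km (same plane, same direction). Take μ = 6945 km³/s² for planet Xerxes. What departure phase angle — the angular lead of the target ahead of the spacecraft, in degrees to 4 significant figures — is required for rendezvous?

φ = 99.66°

The Hohmann ellipse has a_t = (r₁ + r₂)/2 = 11231 km.
The half-period of the transfer ellipse is t = π√(a_t³/μ) = 44870 s.
Target angular speed ω₂ = √(μ/r₂³) = 3.125×10^-5 rad/s.
Angle swept by the target during transfer: ω₂·t = 1.4022 rad = 80.34°.
Arrival is 180° from departure on the ellipse, so φ = 180° − 80.34° = 99.66°.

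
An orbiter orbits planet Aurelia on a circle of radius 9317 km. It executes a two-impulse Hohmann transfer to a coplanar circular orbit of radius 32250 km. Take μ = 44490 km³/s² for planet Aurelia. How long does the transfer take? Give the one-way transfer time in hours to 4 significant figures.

Semi-major axis of the transfer orbit: a_t = (9317 + 32250)/2 = 20783.5 km.
By Kepler's third law the transfer-orbit period is T = 2π√(a_t³/μ), so t = T/2 = 44630 s.
Converting: 44630 s ÷ 3600 s/hour = 12.40 hours.

t = 12.40 hours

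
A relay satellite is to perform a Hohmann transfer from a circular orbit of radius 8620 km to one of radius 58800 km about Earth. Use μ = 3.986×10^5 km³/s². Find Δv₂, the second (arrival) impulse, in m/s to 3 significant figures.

Δv₂ = 1290 m/s

The Hohmann ellipse has a_t = (r₁ + r₂)/2 = 33710 km.
Circular speed at r = 58800 km: v_c = √(μ/r) = 2.604 km/s.
Vis-viva on the transfer ellipse at r = 58800 km gives v_t = √[μ(2/r − 1/a_t)] = 1.317 km/s.
Δv₂ = |v_t − v_c| = |1.317 − 2.604| = 1.287 km/s.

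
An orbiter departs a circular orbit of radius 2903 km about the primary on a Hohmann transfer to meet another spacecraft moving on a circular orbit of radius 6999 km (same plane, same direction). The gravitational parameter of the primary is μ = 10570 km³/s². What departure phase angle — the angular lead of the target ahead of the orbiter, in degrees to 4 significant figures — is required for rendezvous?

φ = 72.91°

Semi-major axis of the transfer orbit: a_t = (2903 + 6999)/2 = 4951 km.
Transfer time t = π√(a_t³/μ) = 10645 s.
The target's mean motion on its circular orbit is ω₂ = √(μ/r₂³) = 1.7558×10^-4 rad/s.
Angle swept by the target during transfer: ω₂·t = 1.869 rad = 107.09°.
The orbiter traverses 180° on the transfer ellipse, so the target must lead by 180° − 107.09° = 72.91°.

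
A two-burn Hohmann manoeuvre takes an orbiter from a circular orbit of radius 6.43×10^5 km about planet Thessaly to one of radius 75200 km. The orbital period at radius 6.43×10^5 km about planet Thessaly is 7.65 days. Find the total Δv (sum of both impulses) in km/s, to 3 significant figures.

From Kepler's third law T² = 4π²r³/μ at r = 6.43×10^5 km, T = 7.65 days = 7.65 × 86400 s = 6.6096×10^5 s: μ = 4π²r³/T² = 2.40238×10^7 km³/s².
Transfer-ellipse semi-major axis a_t = (r₁ + r₂)/2 = (6.430×10^5 + 75200)/2 = 3.591×10^5 km.
Circular speed at r₁: v₁ = √(μ/r₁) = √(2.40238×10^7/6.430×10^5) = 6.112 km/s.
On the transfer ellipse at r₁, vis-viva gives v_a = √[μ(2/r₁ − 1/a_t)] = 2.797 km/s.
First burn Δv₁ = |v_a − v₁| = 3.315 km/s.
Circular speed at r₂: v₂ = √(μ/r₂) = 17.8736 km/s.
Transfer-orbit speed at r₂: v_p = √[μ(2/r₂ − 1/a_t)] = 23.9172 km/s.
Second burn Δv₂ = |v₂ − v_p| = 6.044 km/s.
Total Δv = Δv₁ + Δv₂ = 9.359 km/s.

Δv = 9.36 km/s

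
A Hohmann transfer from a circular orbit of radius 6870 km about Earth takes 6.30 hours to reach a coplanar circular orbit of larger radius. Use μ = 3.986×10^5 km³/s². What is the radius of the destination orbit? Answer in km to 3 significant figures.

Transfer time t = 6.30 hours = 22680 s, and t = π√(a_t³/μ).
So a_t = (μ t²/π²)^(1/3) = (3.986×10^5 × (22680)² / π²)^(1/3) = 27490 km.
Since a_t = (r₁ + r₂)/2, r₂ = 2a_t − r₁ = 2×27490 − 6870 = 48110 km.

r₂ = 48100 km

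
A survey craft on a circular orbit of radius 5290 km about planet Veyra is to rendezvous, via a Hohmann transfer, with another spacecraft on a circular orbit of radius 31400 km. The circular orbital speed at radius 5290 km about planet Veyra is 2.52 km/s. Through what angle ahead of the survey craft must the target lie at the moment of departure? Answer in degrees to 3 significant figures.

φ = 99.6°

From the circular-orbit relation v² = μ/r at r = 5290 km: μ = v²r = (2.52)² × 5290 = 33593.6 km³/s².
The Hohmann ellipse has a_t = (r₁ + r₂)/2 = 18345 km.
The half-period of the transfer ellipse is t = π√(a_t³/μ) = 42590 s.
Target angular speed ω₂ = √(μ/r₂³) = 3.294×10^-5 rad/s.
Angle swept by the target during transfer: ω₂·t = 1.4029 rad = 80.38°.
Arrival is 180° from departure on the ellipse, so φ = 180° − 80.38° = 99.6°.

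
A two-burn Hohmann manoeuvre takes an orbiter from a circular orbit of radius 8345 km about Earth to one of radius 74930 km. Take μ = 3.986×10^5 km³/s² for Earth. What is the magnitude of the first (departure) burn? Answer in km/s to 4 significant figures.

Δv₁ = 2.360 km/s

Semi-major axis of the transfer orbit: a_t = (8345 + 74930)/2 = 41637.5 km.
On the circular orbit at r = 8345 km, v_c = √(μ/r) = 6.911 km/s.
Vis-viva on the transfer ellipse at r = 8345 km gives v_t = √[μ(2/r − 1/a_t)] = 9.271 km/s.
Δv₁ = |v_t − v_c| = |9.271 − 6.911| = 2.360 km/s.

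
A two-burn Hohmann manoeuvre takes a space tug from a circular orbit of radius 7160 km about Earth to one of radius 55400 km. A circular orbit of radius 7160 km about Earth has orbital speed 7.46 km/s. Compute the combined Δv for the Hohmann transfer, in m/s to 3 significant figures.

Δv = 3870 m/s

From the circular-orbit relation v² = μ/r at r = 7160 km: μ = v²r = (7.46)² × 7160 = 3.98465×10^5 km³/s².
Transfer-ellipse semi-major axis a_t = (r₁ + r₂)/2 = (7160 + 55400)/2 = 31280 km.
Circular speed at r₁: v₁ = √(μ/r₁) = √(3.98465×10^5/7160) = 7.460 km/s.
On the transfer ellipse at r₁, v² = μ(2/r − 1/a) gives v_p = √[μ(2/r₁ − 1/a_t)] = 9.928 km/s.
First burn Δv₁ = |v_p − v₁| = 2.468 km/s.
At r₂, v₂ = √(μ/r₂) = 2.682 km/s.
Transfer-orbit speed at r₂: v_a = √[μ(2/r₂ − 1/a_t)] = 1.283 km/s.
Second burn Δv₂ = |v₂ − v_a| = 1.399 km/s.
Δv = Δv₁ + Δv₂ = 2.468 + 1.399 = 3.867 km/s.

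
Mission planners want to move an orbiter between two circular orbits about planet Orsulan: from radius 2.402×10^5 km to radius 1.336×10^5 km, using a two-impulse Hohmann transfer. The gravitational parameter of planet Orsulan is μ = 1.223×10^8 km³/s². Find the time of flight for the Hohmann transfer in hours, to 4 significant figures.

The Hohmann ellipse has a_t = (r₁ + r₂)/2 = 1.869×10^5 km.
Half the transfer-orbit period gives t = π√(a_t³/μ) = 22954 s.
Converting: 22954 s ÷ 3600 s/hour = 6.376 hours.

t = 6.376 hours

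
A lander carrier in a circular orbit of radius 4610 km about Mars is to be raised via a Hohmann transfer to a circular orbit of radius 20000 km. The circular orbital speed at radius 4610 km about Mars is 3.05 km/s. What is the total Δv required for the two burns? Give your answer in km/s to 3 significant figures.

Δv = 1.41 km/s

From the circular-orbit relation v² = μ/r at r = 4610 km: μ = v²r = (3.05)² × 4610 = 42884.5 km³/s².
Transfer-ellipse semi-major axis a_t = (r₁ + r₂)/2 = (4610 + 20000)/2 = 12305 km.
At r₁ the circular-orbit speed is v₁ = √(μ/r₁) = 3.0500 km/s.
Transfer-orbit speed at r₁ (vis-viva): v_p = √[μ(2/r₁ − 1/a_t)] = 3.8884 km/s.
First burn Δv₁ = |v_p − v₁| = 0.8384 km/s.
Circular speed at r₂: v₂ = √(μ/r₂) = 1.4643 km/s.
Transfer-orbit speed at r₂: v_a = √[μ(2/r₂ − 1/a_t)] = 0.89628 km/s.
Second burn Δv₂ = |v₂ − v_a| = 0.5680 km/s.
Δv = Δv₁ + Δv₂ = 0.8384 + 0.5680 = 1.406 km/s.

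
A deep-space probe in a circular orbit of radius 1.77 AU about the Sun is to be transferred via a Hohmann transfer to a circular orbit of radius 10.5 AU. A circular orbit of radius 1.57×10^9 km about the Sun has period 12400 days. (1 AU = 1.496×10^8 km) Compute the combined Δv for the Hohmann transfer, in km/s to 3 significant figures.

From Kepler's third law T² = 4π²r³/μ at r = 1.57×10^9 km, T = 12400 days = 12400 × 86400 s = 1.07136×10^9 s: μ = 4π²r³/T² = 1.33103×10^11 km³/s².
In km: r₁ = 1.77 × 1.496×10^8 = 2.64792×10^8 km; r₂ = 10.5 × 1.496×10^8 = 1.5708×10^9 km.
The Hohmann ellipse has a_t = (r₁ + r₂)/2 = 9.17796×10^8 km.
At r₁ the circular-orbit speed is v₁ = √(μ/r₁) = 22.420 km/s.
Transfer-orbit speed at r₁ (v² = μ(2/r − 1/a)): v_p = √[μ(2/r₁ − 1/a_t)] = 29.331 km/s.
First burn Δv₁ = |v_p − v₁| = 6.911 km/s.
At r₂, v₂ = √(μ/r₂) = 9.205 km/s.
Transfer-orbit speed at r₂: v_a = √[μ(2/r₂ − 1/a_t)] = 4.944 km/s.
Second burn Δv₂ = |v₂ − v_a| = 4.261 km/s.
Total Δv = Δv₁ + Δv₂ = 11.17 km/s.

Δv = 11.2 km/s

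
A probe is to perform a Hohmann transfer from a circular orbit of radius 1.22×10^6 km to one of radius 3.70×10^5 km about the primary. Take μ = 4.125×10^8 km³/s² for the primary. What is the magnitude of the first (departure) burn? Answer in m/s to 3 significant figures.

The Hohmann ellipse has a_t = (r₁ + r₂)/2 = 7.950×10^5 km.
On the circular orbit at r = 1.220×10^6 km, v_c = √(μ/r) = 18.388 km/s.
Transfer-orbit speed at the same r (vis-viva, a = a_t): v_t = √[μ(2/r − 1/a_t)] = 12.544 km/s.
Δv₁ = |v_t − v_c| = |12.544 − 18.388| = 5.844 km/s.

Δv₁ = 5840 m/s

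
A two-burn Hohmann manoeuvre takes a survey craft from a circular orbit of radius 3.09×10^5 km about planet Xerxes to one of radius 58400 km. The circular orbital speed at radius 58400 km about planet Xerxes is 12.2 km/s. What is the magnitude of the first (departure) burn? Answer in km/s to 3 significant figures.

Δv₁ = 2.31 km/s

From the circular-orbit relation v² = μ/r at r = 58400 km: μ = v²r = (12.2)² × 58400 = 8.69226×10^6 km³/s².
Semi-major axis of the transfer orbit: a_t = (3.090×10^5 + 58400)/2 = 1.837×10^5 km.
Circular speed at r = 3.090×10^5 km: v_c = √(μ/r) = 5.3038 km/s.
Vis-viva on the transfer ellipse at r = 3.090×10^5 km gives v_t = √[μ(2/r − 1/a_t)] = 2.9905 km/s.
Δv₁ = |v_t − v_c| = |2.9905 − 5.3038| = 2.313 km/s.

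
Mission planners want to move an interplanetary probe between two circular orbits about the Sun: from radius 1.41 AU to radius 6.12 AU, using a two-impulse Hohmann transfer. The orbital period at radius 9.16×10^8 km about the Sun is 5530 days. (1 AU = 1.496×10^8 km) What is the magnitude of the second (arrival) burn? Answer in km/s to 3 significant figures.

Δv₂ = 4.68 km/s

From Kepler's third law T² = 4π²r³/μ at r = 9.16×10^8 km, T = 5530 days = 5530 × 86400 s = 4.77792×10^8 s: μ = 4π²r³/T² = 1.32913×10^11 km³/s².
In km: r₁ = 1.41 × 1.496×10^8 = 2.10936×10^8 km; r₂ = 6.12 × 1.496×10^8 = 9.15552×10^8 km.
The Hohmann ellipse has a_t = (r₁ + r₂)/2 = 5.63244×10^8 km.
Circular speed at r = 9.15552×10^8 km: v_c = √(μ/r) = 12.0488 km/s.
Transfer-orbit speed at the same r (vis-viva, a = a_t): v_t = √[μ(2/r − 1/a_t)] = 7.37343 km/s.
Δv₂ = |v_t − v_c| = |7.37343 − 12.0488| = 4.675 km/s.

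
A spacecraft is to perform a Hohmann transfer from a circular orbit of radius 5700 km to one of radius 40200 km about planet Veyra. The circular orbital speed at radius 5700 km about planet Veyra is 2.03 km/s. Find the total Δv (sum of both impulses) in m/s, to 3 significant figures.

Δv = 1040 m/s

From the circular-orbit relation v² = μ/r at r = 5700 km: μ = v²r = (2.03)² × 5700 = 23489.1 km³/s².
The Hohmann ellipse has a_t = (r₁ + r₂)/2 = 22950 km.
Circular speed at r₁: v₁ = √(μ/r₁) = √(23489.1/5700) = 2.0300 km/s.
Transfer-orbit speed at r₁ (vis-viva equation): v_p = √[μ(2/r₁ − 1/a_t)] = 2.6867 km/s.
First burn Δv₁ = |v_p − v₁| = 0.6567 km/s.
At r₂, v₂ = √(μ/r₂) = 0.7644 km/s.
Transfer-orbit speed at r₂: v_a = √[μ(2/r₂ − 1/a_t)] = 0.3809 km/s.
Second burn Δv₂ = |v₂ − v_a| = 0.3835 km/s.
Δv = Δv₁ + Δv₂ = 0.6567 + 0.3835 = 1.040 km/s.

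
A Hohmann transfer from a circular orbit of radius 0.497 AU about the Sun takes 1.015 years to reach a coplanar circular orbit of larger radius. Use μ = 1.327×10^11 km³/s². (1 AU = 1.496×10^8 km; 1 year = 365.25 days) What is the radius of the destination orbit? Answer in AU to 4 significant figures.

r₂ = 2.709 AU

In km: r₁ = 0.497 × 1.496×10^8 = 7.43512×10^7 km.
Transfer time t = 1.015 years × 365.25 × 86400 s = 3.2030964×10^7 s, and t = π√(a_t³/μ).
So a_t = (μ t²/π²)^(1/3) = (1.327×10^11 × (3.2030964×10^7)² / π²)^(1/3) = 2.3983×10^8 km.
Since a_t = (r₁ + r₂)/2, r₂ = 2a_t − r₁ = 2×2.3983×10^8 − 7.43512×10^7 = 4.053088×10^8 km.
In AU: r₂ = 4.053088×10^8 / 1.496×10^8 = 2.709 AU.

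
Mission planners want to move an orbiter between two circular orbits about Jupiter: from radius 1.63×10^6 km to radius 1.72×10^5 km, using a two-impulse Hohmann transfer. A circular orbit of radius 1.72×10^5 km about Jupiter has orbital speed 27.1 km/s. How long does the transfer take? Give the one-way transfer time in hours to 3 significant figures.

From the circular-orbit relation v² = μ/r at r = 1.72×10^5 km: μ = v²r = (27.1)² × 1.72×10^5 = 1.26319×10^8 km³/s².
The Hohmann ellipse has a_t = (r₁ + r₂)/2 = 9.010×10^5 km.
By Kepler's third law the transfer-orbit period is T = 2π√(a_t³/μ), so t = T/2 = 2.391×10^5 s.
Converting: 2.391×10^5 s ÷ 3600 s/hour = 66.4 hours.

t = 66.4 hours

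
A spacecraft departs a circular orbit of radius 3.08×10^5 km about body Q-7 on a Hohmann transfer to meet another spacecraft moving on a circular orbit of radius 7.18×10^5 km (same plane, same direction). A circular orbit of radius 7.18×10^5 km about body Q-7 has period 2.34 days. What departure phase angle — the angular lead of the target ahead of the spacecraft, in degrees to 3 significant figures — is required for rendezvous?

From Kepler's third law T² = 4π²r³/μ at r = 7.18×10^5 km, T = 2.34 days = 2.34 × 86400 s = 2.02176×10^5 s: μ = 4π²r³/T² = 3.57498×10^8 km³/s².
The Hohmann ellipse has a_t = (r₁ + r₂)/2 = 5.130×10^5 km.
The half-period of the transfer ellipse is t = π√(a_t³/μ) = 61050 s.
The target's mean motion on its circular orbit is ω₂ = √(μ/r₂³) = 3.108×10^-5 rad/s.
Angle swept by the target during transfer: ω₂·t = 1.897 rad = 108.7°.
The spacecraft traverses 180° on the transfer ellipse, so the target must lead by 180° − 108.7° = 71.3°.

φ = 71.3°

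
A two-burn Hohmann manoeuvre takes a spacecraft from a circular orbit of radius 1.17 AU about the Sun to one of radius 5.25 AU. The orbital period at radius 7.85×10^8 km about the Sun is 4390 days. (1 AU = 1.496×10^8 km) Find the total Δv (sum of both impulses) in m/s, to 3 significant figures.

Δv = 12800 m/s

From Kepler's third law T² = 4π²r³/μ at r = 7.85×10^8 km, T = 4390 days = 4390 × 86400 s = 3.79296×10^8 s: μ = 4π²r³/T² = 1.32743×10^11 km³/s².
In km: r₁ = 1.17 × 1.496×10^8 = 1.75032×10^8 km; r₂ = 5.25 × 1.496×10^8 = 7.854×10^8 km.
The Hohmann ellipse has a_t = (r₁ + r₂)/2 = 4.80216×10^8 km.
Circular speed at r₁: v₁ = √(μ/r₁) = √(1.32743×10^11/1.75032×10^8) = 27.54 km/s.
On the transfer ellipse at r₁, v² = μ(2/r − 1/a) gives v_p = √[μ(2/r₁ − 1/a_t)] = 35.22 km/s.
First burn Δv₁ = |v_p − v₁| = 7.680 km/s.
Circular speed at r₂: v₂ = √(μ/r₂) = 13.001 km/s.
Transfer-orbit speed at r₂: v_a = √[μ(2/r₂ − 1/a_t)] = 7.8488 km/s.
Second burn Δv₂ = |v₂ − v_a| = 5.152 km/s.
Δv = Δv₁ + Δv₂ = 7.680 + 5.152 = 12.83 km/s.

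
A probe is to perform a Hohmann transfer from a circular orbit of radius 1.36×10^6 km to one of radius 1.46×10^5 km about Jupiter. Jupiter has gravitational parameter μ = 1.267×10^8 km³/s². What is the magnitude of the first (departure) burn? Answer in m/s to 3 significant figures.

Δv₁ = 5400 m/s

Transfer-ellipse semi-major axis a_t = (r₁ + r₂)/2 = (1.360×10^6 + 1.460×10^5)/2 = 7.530×10^5 km.
Circular speed at r = 1.360×10^6 km: v_c = √(μ/r) = 9.652 km/s.
Vis-viva on the transfer ellipse at r = 1.360×10^6 km gives v_t = √[μ(2/r − 1/a_t)] = 4.250 km/s.
Δv₁ = |v_t − v_c| = |4.250 − 9.652| = 5.402 km/s.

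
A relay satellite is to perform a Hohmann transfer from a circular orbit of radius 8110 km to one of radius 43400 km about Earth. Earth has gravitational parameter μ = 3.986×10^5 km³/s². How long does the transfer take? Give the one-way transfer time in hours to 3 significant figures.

t = 5.71 hours

The Hohmann ellipse has a_t = (r₁ + r₂)/2 = 25755 km.
Transfer time t = π√(a_t³/μ) = π√((25755)³ / 3.986×10^5) = 20570 s.
Converting: 20570 s ÷ 3600 s/hour = 5.71 hours.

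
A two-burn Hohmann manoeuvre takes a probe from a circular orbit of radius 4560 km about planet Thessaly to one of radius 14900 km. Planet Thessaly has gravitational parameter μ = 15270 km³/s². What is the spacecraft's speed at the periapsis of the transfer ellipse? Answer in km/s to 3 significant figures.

v = 2.26 km/s

Semi-major axis of the transfer orbit: a_t = (4560 + 14900)/2 = 9730 km.
The periapsis of the transfer ellipse is at r = 4560 km.
Vis-viva: v = √[μ(2/r − 1/a_t)] = √[15270 × (2/4560 − 1/9730)] = 2.265 km/s.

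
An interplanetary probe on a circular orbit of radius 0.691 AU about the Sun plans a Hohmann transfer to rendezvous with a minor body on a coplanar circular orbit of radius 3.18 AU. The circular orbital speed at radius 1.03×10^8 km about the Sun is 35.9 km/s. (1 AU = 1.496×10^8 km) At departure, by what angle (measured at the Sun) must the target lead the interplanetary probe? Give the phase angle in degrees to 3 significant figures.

From the circular-orbit relation v² = μ/r at r = 1.03×10^8 km: μ = v²r = (35.9)² × 1.03×10^8 = 1.32747×10^11 km³/s².
In km: r₁ = 0.691 × 1.496×10^8 = 1.033736×10^8 km; r₂ = 3.18 × 1.496×10^8 = 4.75728×10^8 km.
Transfer-ellipse semi-major axis a_t = (r₁ + r₂)/2 = (1.033736×10^8 + 4.75728×10^8)/2 = 2.895508×10^8 km.
Transfer time t = π√(a_t³/μ) = 4.2484×10^7 s.
The target's mean motion on its circular orbit is ω₂ = √(μ/r₂³) = 3.5114×10^-8 rad/s.
Angle swept by the target during transfer: ω₂·t = 1.4918 rad = 85.47°.
Arrival is 180° from departure on the ellipse, so φ = 180° − 85.47° = 94.5°.

φ = 94.5°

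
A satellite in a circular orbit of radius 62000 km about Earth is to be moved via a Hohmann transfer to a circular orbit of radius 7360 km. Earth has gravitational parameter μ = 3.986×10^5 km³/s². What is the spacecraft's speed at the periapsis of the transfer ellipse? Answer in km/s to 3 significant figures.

The Hohmann ellipse has a_t = (r₁ + r₂)/2 = 34680 km.
At periapsis, r = 7360 km.
Vis-viva: v = √[μ(2/r − 1/a_t)] = √[3.986×10^5 × (2/7360 − 1/34680)] = 9.840 km/s.

v = 9.84 km/s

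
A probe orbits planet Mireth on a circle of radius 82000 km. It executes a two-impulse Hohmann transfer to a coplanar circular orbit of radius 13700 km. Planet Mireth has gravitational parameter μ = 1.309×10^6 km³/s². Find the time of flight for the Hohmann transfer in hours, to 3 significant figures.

t = 7.98 hours

The Hohmann ellipse has a_t = (r₁ + r₂)/2 = 47850 km.
Half the transfer-orbit period gives t = π√(a_t³/μ) = 28740 s.
Converting: 28740 s ÷ 3600 s/hour = 7.98 hours.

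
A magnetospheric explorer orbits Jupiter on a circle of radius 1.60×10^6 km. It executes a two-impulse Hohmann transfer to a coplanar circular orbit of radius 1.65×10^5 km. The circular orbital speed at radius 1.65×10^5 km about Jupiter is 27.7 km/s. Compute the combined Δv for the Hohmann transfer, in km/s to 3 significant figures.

From the circular-orbit relation v² = μ/r at r = 1.65×10^5 km: μ = v²r = (27.7)² × 1.65×10^5 = 1.26603×10^8 km³/s².
Transfer-ellipse semi-major axis a_t = (r₁ + r₂)/2 = (1.600×10^6 + 1.650×10^5)/2 = 8.825×10^5 km.
Circular speed at r₁: v₁ = √(μ/r₁) = √(1.26603×10^8/1.600×10^6) = 8.895 km/s.
Transfer-orbit speed at r₁ (v² = μ(2/r − 1/a)): v_a = √[μ(2/r₁ − 1/a_t)] = 3.846 km/s.
First burn Δv₁ = |v_a − v₁| = 5.049 km/s.
At r₂, v₂ = √(μ/r₂) = 27.700 km/s.
Transfer-orbit speed at r₂: v_p = √[μ(2/r₂ − 1/a_t)] = 37.298 km/s.
Second burn Δv₂ = |v₂ − v_p| = 9.598 km/s.
Δv = Δv₁ + Δv₂ = 5.049 + 9.598 = 14.65 km/s.

Δv = 14.6 km/s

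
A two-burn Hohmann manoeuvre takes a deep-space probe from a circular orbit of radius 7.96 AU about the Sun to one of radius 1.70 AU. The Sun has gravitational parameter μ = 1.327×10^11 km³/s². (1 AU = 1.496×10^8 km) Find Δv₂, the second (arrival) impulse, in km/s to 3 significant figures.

In km: r₁ = 7.96 × 1.496×10^8 = 1.190816×10^9 km; r₂ = 1.70 × 1.496×10^8 = 2.5432×10^8 km.
The Hohmann ellipse has a_t = (r₁ + r₂)/2 = 7.22568×10^8 km.
Circular speed at r = 2.5432×10^8 km: v_c = √(μ/r) = 22.8426 km/s.
Vis-viva on the transfer ellipse at r = 2.5432×10^8 km gives v_t = √[μ(2/r − 1/a_t)] = 29.3243 km/s.
Δv₂ = |v_t − v_c| = |29.3243 − 22.8426| = 6.482 km/s.

Δv₂ = 6.48 km/s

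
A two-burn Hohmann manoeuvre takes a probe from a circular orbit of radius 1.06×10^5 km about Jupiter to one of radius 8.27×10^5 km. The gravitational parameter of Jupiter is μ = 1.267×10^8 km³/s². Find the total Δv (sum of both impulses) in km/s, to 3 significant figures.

Δv = 17.9 km/s

Semi-major axis of the transfer orbit: a_t = (1.060×10^5 + 8.270×10^5)/2 = 4.665×10^5 km.
At r₁ the circular-orbit speed is v₁ = √(μ/r₁) = 34.57 km/s.
Transfer-orbit speed at r₁ (v² = μ(2/r − 1/a)): v_p = √[μ(2/r₁ − 1/a_t)] = 46.03 km/s.
First burn Δv₁ = |v_p − v₁| = 11.46 km/s.
At r₂, v₂ = √(μ/r₂) = 12.3776 km/s.
Transfer-orbit speed at r₂: v_a = √[μ(2/r₂ − 1/a_t)] = 5.90014 km/s.
Second burn Δv₂ = |v₂ − v_a| = 6.477 km/s.
Δv = Δv₁ + Δv₂ = 11.46 + 6.477 = 17.94 km/s.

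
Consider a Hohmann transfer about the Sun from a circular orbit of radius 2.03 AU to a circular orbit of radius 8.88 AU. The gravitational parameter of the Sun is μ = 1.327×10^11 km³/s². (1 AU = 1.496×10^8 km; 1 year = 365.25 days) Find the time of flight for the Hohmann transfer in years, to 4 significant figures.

In km: r₁ = 2.03 × 1.496×10^8 = 3.03688×10^8 km; r₂ = 8.88 × 1.496×10^8 = 1.328448×10^9 km.
Transfer-ellipse semi-major axis a_t = (r₁ + r₂)/2 = (3.03688×10^8 + 1.328448×10^9)/2 = 8.16068×10^8 km.
By Kepler's third law the transfer-orbit period is T = 2π√(a_t³/μ), so t = T/2 = 2.0105×10^8 s.
Converting: 2.0105×10^8 s ÷ 3.15576×10^7 s/year (365.25 × 86400) = 6.371 years.

t = 6.371 years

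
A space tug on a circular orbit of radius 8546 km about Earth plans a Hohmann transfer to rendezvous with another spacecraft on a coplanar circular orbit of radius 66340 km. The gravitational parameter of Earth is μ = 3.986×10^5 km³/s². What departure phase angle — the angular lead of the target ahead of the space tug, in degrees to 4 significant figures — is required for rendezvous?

φ = 103.7°

Transfer-ellipse semi-major axis a_t = (r₁ + r₂)/2 = (8546 + 66340)/2 = 37443 km.
The half-period of the transfer ellipse is t = π√(a_t³/μ) = 36050 s.
Target angular speed ω₂ = √(μ/r₂³) = 3.695×10^-5 rad/s.
Angle swept by the target during transfer: ω₂·t = 1.332 rad = 76.32°.
The space tug traverses 180° on the transfer ellipse, so the target must lead by 180° − 76.32° = 103.7°.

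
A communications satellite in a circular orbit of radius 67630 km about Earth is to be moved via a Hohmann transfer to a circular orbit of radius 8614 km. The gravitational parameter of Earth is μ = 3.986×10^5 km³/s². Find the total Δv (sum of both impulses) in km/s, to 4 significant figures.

The Hohmann ellipse has a_t = (r₁ + r₂)/2 = 38122 km.
Circular speed at r₁: v₁ = √(μ/r₁) = √(3.986×10^5/67630) = 2.428 km/s.
On the transfer ellipse at r₁, vis-viva equation gives v_a = √[μ(2/r₁ − 1/a_t)] = 1.154 km/s.
First burn Δv₁ = |v_a − v₁| = 1.274 km/s.
Circular speed at r₂: v₂ = √(μ/r₂) = 6.802 km/s.
Transfer-orbit speed at r₂: v_p = √[μ(2/r₂ − 1/a_t)] = 9.060 km/s.
Second burn Δv₂ = |v₂ − v_p| = 2.258 km/s.
Δv = Δv₁ + Δv₂ = 1.274 + 2.258 = 3.532 km/s.

Δv = 3.532 km/s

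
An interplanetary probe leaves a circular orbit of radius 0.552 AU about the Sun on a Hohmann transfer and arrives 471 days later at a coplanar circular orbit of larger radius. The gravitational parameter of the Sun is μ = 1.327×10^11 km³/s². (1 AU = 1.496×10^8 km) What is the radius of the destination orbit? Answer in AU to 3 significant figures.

r₂ = 3.21 AU

In km: r₁ = 0.552 × 1.496×10^8 = 8.25792×10^7 km.
Transfer time t = 471 days = 4.06944×10^7 s, and t = π√(a_t³/μ).
So a_t = (μ t²/π²)^(1/3) = (1.327×10^11 × (4.06944×10^7)² / π²)^(1/3) = 2.8133×10^8 km.
Since a_t = (r₁ + r₂)/2, r₂ = 2a_t − r₁ = 2×2.8133×10^8 − 8.25792×10^7 = 4.800808×10^8 km.
In AU: r₂ = 4.800808×10^8 / 1.496×10^8 = 3.21 AU.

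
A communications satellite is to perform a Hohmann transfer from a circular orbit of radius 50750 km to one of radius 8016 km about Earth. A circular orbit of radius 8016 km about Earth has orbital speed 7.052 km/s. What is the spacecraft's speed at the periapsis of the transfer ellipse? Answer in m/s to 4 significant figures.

v = 9268 m/s

From the circular-orbit relation v² = μ/r at r = 8016 km: μ = v²r = (7.052)² × 8016 = 3.98641×10^5 km³/s².
Transfer-ellipse semi-major axis a_t = (r₁ + r₂)/2 = (50750 + 8016)/2 = 29383 km.
The periapsis of the transfer ellipse is at r = 8016 km.
Vis-viva: v = √[μ(2/r − 1/a_t)] = √[3.98641×10^5 × (2/8016 − 1/29383)] = 9.268 km/s.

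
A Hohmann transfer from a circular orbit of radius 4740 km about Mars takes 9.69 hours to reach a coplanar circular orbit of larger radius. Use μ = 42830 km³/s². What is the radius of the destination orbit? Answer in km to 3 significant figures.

r₂ = 30100 km

Transfer time t = 9.69 hours = 34884 s, and t = π√(a_t³/μ).
So a_t = (μ t²/π²)^(1/3) = (42830 × (34884)² / π²)^(1/3) = 17414 km.
Since a_t = (r₁ + r₂)/2, r₂ = 2a_t − r₁ = 2×17414 − 4740 = 30088 km.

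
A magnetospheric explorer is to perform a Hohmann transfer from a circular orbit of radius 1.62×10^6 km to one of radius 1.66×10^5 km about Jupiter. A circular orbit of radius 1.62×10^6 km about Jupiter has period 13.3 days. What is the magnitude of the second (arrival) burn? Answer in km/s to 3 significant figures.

From Kepler's third law T² = 4π²r³/μ at r = 1.62×10^6 km, T = 13.3 days = 13.3 × 86400 s = 1.14912×10^6 s: μ = 4π²r³/T² = 1.27108×10^8 km³/s².
Transfer-ellipse semi-major axis a_t = (r₁ + r₂)/2 = (1.620×10^6 + 1.660×10^5)/2 = 8.930×10^5 km.
On the circular orbit at r = 1.660×10^5 km, v_c = √(μ/r) = 27.6715 km/s.
Vis-viva on the transfer ellipse at r = 1.660×10^5 km gives v_t = √[μ(2/r − 1/a_t)] = 37.2705 km/s.
Δv₂ = |v_t − v_c| = |37.2705 − 27.6715| = 9.599 km/s.

Δv₂ = 9.60 km/s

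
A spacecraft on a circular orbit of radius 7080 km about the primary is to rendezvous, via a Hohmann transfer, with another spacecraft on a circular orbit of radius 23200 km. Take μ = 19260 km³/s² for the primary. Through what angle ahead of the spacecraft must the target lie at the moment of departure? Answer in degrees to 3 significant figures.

φ = 85.1°

Semi-major axis of the transfer orbit: a_t = (7080 + 23200)/2 = 15140 km.
The half-period of the transfer ellipse is t = π√(a_t³/μ) = 42171 s.
The target's mean motion on its circular orbit is ω₂ = √(μ/r₂³) = 3.9273×10^-5 rad/s.
Angle swept by the target during transfer: ω₂·t = 1.6562 rad = 94.89°.
Arrival is 180° from departure on the ellipse, so φ = 180° − 94.89° = 85.1°.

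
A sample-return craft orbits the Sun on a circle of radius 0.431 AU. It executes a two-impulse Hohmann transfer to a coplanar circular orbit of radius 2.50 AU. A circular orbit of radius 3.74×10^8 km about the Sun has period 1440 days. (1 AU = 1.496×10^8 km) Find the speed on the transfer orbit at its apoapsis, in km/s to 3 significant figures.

From Kepler's third law T² = 4π²r³/μ at r = 3.74×10^8 km, T = 1440 days = 1440 × 86400 s = 1.24416×10^8 s: μ = 4π²r³/T² = 1.33420×10^11 km³/s².
In km: r₁ = 0.431 × 1.496×10^8 = 6.44776×10^7 km; r₂ = 2.50 × 1.496×10^8 = 3.740×10^8 km.
The Hohmann ellipse has a_t = (r₁ + r₂)/2 = 2.192388×10^8 km.
At apoapsis, r = 3.740×10^8 km.
From the vis-viva equation, v = √[μ(2/r − 1/a_t)] = 10.24 km/s.

v = 10.2 km/s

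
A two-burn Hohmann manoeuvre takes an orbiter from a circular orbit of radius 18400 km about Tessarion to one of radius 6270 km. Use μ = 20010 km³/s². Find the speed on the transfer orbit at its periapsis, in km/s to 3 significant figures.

The Hohmann ellipse has a_t = (r₁ + r₂)/2 = 12335 km.
The periapsis of the transfer ellipse is at r = 6270 km.
Applying v² = μ(2/r − 1/a_t): v = 2.182 km/s.

v = 2.18 km/s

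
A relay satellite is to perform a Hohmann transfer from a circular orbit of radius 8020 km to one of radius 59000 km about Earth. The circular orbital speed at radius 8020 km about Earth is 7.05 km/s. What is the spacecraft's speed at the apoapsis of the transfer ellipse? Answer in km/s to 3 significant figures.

From the circular-orbit relation v² = μ/r at r = 8020 km: μ = v²r = (7.05)² × 8020 = 3.98614×10^5 km³/s².
The Hohmann ellipse has a_t = (r₁ + r₂)/2 = 33510 km.
At apoapsis, r = 59000 km.
Applying v² = μ(2/r − 1/a_t): v = 1.272 km/s.

v = 1.27 km/s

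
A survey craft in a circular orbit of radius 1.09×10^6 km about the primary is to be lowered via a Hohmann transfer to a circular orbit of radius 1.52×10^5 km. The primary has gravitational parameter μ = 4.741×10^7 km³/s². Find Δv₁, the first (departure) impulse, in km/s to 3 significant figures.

Δv₁ = 3.33 km/s

The Hohmann ellipse has a_t = (r₁ + r₂)/2 = 6.210×10^5 km.
Circular speed at r = 1.090×10^6 km: v_c = √(μ/r) = 6.595 km/s.
Transfer-orbit speed at the same r (vis-viva, a = a_t): v_t = √[μ(2/r − 1/a_t)] = 3.263 km/s.
Δv₁ = |v_t − v_c| = |3.263 − 6.595| = 3.332 km/s.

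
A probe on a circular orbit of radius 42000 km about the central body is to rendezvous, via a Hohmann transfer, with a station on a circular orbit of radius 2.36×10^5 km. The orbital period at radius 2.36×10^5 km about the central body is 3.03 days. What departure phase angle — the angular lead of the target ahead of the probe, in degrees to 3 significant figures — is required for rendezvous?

From Kepler's third law T² = 4π²r³/μ at r = 2.36×10^5 km, T = 3.03 days = 3.03 × 86400 s = 2.61792×10^5 s: μ = 4π²r³/T² = 7.57152×10^6 km³/s².
Transfer-ellipse semi-major axis a_t = (r₁ + r₂)/2 = (42000 + 2.360×10^5)/2 = 1.390×10^5 km.
The half-period of the transfer ellipse is t = π√(a_t³/μ) = 59170 s.
Target angular speed ω₂ = √(μ/r₂³) = 2.400×10^-5 rad/s.
Angle swept by the target during transfer: ω₂·t = 1.420 rad = 81.36°.
The probe traverses 180° on the transfer ellipse, so the target must lead by 180° − 81.36° = 98.6°.

φ = 98.6°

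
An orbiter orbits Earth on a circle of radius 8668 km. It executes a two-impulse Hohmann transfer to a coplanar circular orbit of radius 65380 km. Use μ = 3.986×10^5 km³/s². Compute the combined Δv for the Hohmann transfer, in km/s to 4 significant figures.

Δv = 3.505 km/s

Semi-major axis of the transfer orbit: a_t = (8668 + 65380)/2 = 37024 km.
At r₁ the circular-orbit speed is v₁ = √(μ/r₁) = 6.78124 km/s.
Transfer-orbit speed at r₁ (vis-viva): v_p = √[μ(2/r₁ − 1/a_t)] = 9.01135 km/s.
First burn Δv₁ = |v_p − v₁| = 2.23011 km/s.
Circular speed at r₂: v₂ = √(μ/r₂) = 2.46914 km/s.
Transfer-orbit speed at r₂: v_a = √[μ(2/r₂ − 1/a_t)] = 1.19471 km/s.
Second burn Δv₂ = |v₂ − v_a| = 1.27443 km/s.
Δv = Δv₁ + Δv₂ = 2.23011 + 1.27443 = 3.505 km/s.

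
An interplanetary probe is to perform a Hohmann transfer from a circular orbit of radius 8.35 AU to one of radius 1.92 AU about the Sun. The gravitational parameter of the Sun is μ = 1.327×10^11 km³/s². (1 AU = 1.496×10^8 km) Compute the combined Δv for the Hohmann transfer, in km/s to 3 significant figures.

Δv = 9.92 km/s

In km: r₁ = 8.35 × 1.496×10^8 = 1.24916×10^9 km; r₂ = 1.92 × 1.496×10^8 = 2.87232×10^8 km.
The Hohmann ellipse has a_t = (r₁ + r₂)/2 = 7.68196×10^8 km.
Circular speed at r₁: v₁ = √(μ/r₁) = √(1.327×10^11/1.24916×10^9) = 10.3069 km/s.
On the transfer ellipse at r₁, v² = μ(2/r − 1/a) gives v_a = √[μ(2/r₁ − 1/a_t)] = 6.30241 km/s.
First burn Δv₁ = |v_a − v₁| = 4.004 km/s.
Circular speed at r₂: v₂ = √(μ/r₂) = 21.494 km/s.
Transfer-orbit speed at r₂: v_p = √[μ(2/r₂ − 1/a_t)] = 27.409 km/s.
Second burn Δv₂ = |v₂ − v_p| = 5.915 km/s.
Δv = Δv₁ + Δv₂ = 4.004 + 5.915 = 9.919 km/s.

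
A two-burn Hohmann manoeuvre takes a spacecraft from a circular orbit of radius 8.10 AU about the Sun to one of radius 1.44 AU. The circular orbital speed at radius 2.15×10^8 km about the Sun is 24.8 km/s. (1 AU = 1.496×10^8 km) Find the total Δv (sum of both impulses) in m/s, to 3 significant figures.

From the circular-orbit relation v² = μ/r at r = 2.15×10^8 km: μ = v²r = (24.8)² × 2.15×10^8 = 1.32234×10^11 km³/s².
In km: r₁ = 8.10 × 1.496×10^8 = 1.21176×10^9 km; r₂ = 1.44 × 1.496×10^8 = 2.15424×10^8 km.
The Hohmann ellipse has a_t = (r₁ + r₂)/2 = 7.13592×10^8 km.
Circular speed at r₁: v₁ = √(μ/r₁) = √(1.32234×10^11/1.21176×10^9) = 10.4463 km/s.
On the transfer ellipse at r₁, vis-viva equation gives v_a = √[μ(2/r₁ − 1/a_t)] = 5.73964 km/s.
First burn Δv₁ = |v_a − v₁| = 4.707 km/s.
Circular speed at r₂: v₂ = √(μ/r₂) = 24.78 km/s.
Transfer-orbit speed at r₂: v_p = √[μ(2/r₂ − 1/a_t)] = 32.29 km/s.
Second burn Δv₂ = |v₂ − v_p| = 7.510 km/s.
Total Δv = Δv₁ + Δv₂ = 12.22 km/s.

Δv = 12200 m/s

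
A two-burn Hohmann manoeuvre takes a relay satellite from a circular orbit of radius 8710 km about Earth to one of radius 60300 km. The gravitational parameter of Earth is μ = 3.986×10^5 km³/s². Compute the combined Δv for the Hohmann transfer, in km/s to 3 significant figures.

Δv = 3.46 km/s

The Hohmann ellipse has a_t = (r₁ + r₂)/2 = 34505 km.
Circular speed at r₁: v₁ = √(μ/r₁) = √(3.986×10^5/8710) = 6.765 km/s.
Transfer-orbit speed at r₁ (vis-viva equation): v_p = √[μ(2/r₁ − 1/a_t)] = 8.943 km/s.
First burn Δv₁ = |v_p − v₁| = 2.178 km/s.
At r₂, v₂ = √(μ/r₂) = 2.571 km/s.
Transfer-orbit speed at r₂: v_a = √[μ(2/r₂ − 1/a_t)] = 1.292 km/s.
Second burn Δv₂ = |v₂ − v_a| = 1.279 km/s.
Δv = Δv₁ + Δv₂ = 2.178 + 1.279 = 3.457 km/s.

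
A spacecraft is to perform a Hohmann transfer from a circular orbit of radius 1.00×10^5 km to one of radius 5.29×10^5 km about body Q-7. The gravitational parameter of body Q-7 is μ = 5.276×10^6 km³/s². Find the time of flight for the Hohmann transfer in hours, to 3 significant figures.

t = 67.0 hours

The Hohmann ellipse has a_t = (r₁ + r₂)/2 = 3.145×10^5 km.
Half the transfer-orbit period gives t = π√(a_t³/μ) = 2.412×10^5 s.
Converting: 2.412×10^5 s ÷ 3600 s/hour = 67.0 hours.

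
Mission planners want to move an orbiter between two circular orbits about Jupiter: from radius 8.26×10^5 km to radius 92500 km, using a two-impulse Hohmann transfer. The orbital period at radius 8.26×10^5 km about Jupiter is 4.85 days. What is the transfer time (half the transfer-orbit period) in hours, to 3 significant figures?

t = 24.1 hours

From Kepler's third law T² = 4π²r³/μ at r = 8.26×10^5 km, T = 4.85 days = 4.85 × 86400 s = 4.1904×10^5 s: μ = 4π²r³/T² = 1.26704×10^8 km³/s².
The Hohmann ellipse has a_t = (r₁ + r₂)/2 = 4.5925×10^5 km.
By Kepler's third law the transfer-orbit period is T = 2π√(a_t³/μ), so t = T/2 = 86860 s.
Converting: 86860 s ÷ 3600 s/hour = 24.1 hours.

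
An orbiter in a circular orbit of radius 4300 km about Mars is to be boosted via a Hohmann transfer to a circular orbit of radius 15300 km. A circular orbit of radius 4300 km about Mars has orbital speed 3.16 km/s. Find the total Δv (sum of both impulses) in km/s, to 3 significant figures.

Δv = 1.35 km/s

From the circular-orbit relation v² = μ/r at r = 4300 km: μ = v²r = (3.16)² × 4300 = 42938.1 km³/s².
The Hohmann ellipse has a_t = (r₁ + r₂)/2 = 9800 km.
Circular speed at r₁: v₁ = √(μ/r₁) = √(42938.1/4300) = 3.1600 km/s.
Transfer-orbit speed at r₁ (vis-viva): v_p = √[μ(2/r₁ − 1/a_t)] = 3.9484 km/s.
First burn Δv₁ = |v_p − v₁| = 0.7884 km/s.
Circular speed at r₂: v₂ = √(μ/r₂) = 1.675234 km/s.
Transfer-orbit speed at r₂: v_a = √[μ(2/r₂ − 1/a_t)] = 1.109678 km/s.
Second burn Δv₂ = |v₂ − v_a| = 0.5656 km/s.
Total Δv = Δv₁ + Δv₂ = 1.354 km/s.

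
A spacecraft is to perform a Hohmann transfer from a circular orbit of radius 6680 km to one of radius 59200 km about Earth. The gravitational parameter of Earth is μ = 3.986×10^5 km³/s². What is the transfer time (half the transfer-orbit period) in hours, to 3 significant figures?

The Hohmann ellipse has a_t = (r₁ + r₂)/2 = 32940 km.
Transfer time t = π√(a_t³/μ) = π√((32940)³ / 3.986×10^5) = 29750 s.
Converting: 29750 s ÷ 3600 s/hour = 8.26 hours.

t = 8.26 hours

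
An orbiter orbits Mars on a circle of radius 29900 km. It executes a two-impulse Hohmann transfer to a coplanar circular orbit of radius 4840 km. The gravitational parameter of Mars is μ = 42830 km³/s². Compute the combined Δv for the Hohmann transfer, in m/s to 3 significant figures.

Δv = 1490 m/s

The Hohmann ellipse has a_t = (r₁ + r₂)/2 = 17370 km.
Circular speed at r₁: v₁ = √(μ/r₁) = √(42830/29900) = 1.19685 km/s.
Transfer-orbit speed at r₁ (v² = μ(2/r − 1/a)): v_a = √[μ(2/r₁ − 1/a_t)] = 0.631773 km/s.
First burn Δv₁ = |v_a − v₁| = 0.5651 km/s.
Circular speed at r₂: v₂ = √(μ/r₂) = 2.9748 km/s.
Transfer-orbit speed at r₂: v_p = √[μ(2/r₂ − 1/a_t)] = 3.9029 km/s.
Second burn Δv₂ = |v₂ − v_p| = 0.9281 km/s.
Total Δv = Δv₁ + Δv₂ = 1.493 km/s.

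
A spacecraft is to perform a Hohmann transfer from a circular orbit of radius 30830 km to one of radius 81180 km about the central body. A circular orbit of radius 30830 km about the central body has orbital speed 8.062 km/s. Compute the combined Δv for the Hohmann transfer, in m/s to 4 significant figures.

From the circular-orbit relation v² = μ/r at r = 30830 km: μ = v²r = (8.062)² × 30830 = 2.00382×10^6 km³/s².
Transfer-ellipse semi-major axis a_t = (r₁ + r₂)/2 = (30830 + 81180)/2 = 56005 km.
At r₁ the circular-orbit speed is v₁ = √(μ/r₁) = 8.062 km/s.
On the transfer ellipse at r₁, v² = μ(2/r − 1/a) gives v_p = √[μ(2/r₁ − 1/a_t)] = 9.706 km/s.
First burn Δv₁ = |v_p − v₁| = 1.644 km/s.
At r₂, v₂ = √(μ/r₂) = 4.968 km/s.
Transfer-orbit speed at r₂: v_a = √[μ(2/r₂ − 1/a_t)] = 3.686 km/s.
Second burn Δv₂ = |v₂ − v_a| = 1.282 km/s.
Δv = Δv₁ + Δv₂ = 1.644 + 1.282 = 2.926 km/s.

Δv = 2926 m/s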